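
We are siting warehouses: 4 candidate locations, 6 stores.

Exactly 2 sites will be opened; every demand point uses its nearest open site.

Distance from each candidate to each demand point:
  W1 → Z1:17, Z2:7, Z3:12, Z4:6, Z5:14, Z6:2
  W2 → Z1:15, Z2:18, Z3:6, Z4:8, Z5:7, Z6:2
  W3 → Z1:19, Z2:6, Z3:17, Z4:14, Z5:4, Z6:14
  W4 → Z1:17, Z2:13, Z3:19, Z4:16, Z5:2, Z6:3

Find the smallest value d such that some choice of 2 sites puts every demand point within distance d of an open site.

15

Open {W1, W2}.
  Farthest demand point is Z1 at distance 15 (to W2); all others are ≤ 15.
With {W2, W3} the worst case is 15.
With {W2, W4} the worst case is 15.
No size-2 selection achieves below 15.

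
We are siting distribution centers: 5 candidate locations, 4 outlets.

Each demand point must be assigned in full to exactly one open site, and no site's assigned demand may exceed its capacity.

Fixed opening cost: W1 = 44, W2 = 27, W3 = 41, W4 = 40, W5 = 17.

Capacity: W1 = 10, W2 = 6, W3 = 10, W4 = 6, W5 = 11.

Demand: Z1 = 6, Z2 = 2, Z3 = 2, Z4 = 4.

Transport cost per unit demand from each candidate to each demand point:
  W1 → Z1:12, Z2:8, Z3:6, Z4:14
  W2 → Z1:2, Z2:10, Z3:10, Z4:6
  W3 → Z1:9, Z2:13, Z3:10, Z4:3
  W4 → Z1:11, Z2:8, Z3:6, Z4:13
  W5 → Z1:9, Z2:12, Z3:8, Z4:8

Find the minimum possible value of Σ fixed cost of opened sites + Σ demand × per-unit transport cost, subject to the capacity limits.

Open {W2, W5}; cheapest assignment that respects the capacities:
  W2 (cap 6, load 6): Z1 — cost 6×2 = 12
  W5 (cap 11, load 8): Z2, Z3, Z4 — cost 2×12 + 2×8 + 4×8 = 72
  Shipping 84, fixed 44 → total 128.
  Any other capacity-feasible assignment to {W2, W5} ships for at least 84.
Compare {W2, W3}: its best feasible assignment gives total 138.
Compare {W2, W3, W5}: its best feasible assignment gives total 149.
Every other set of open sites that can feasibly serve all demand totals ≥ 138 even under its best assignment. Minimum: 128.

128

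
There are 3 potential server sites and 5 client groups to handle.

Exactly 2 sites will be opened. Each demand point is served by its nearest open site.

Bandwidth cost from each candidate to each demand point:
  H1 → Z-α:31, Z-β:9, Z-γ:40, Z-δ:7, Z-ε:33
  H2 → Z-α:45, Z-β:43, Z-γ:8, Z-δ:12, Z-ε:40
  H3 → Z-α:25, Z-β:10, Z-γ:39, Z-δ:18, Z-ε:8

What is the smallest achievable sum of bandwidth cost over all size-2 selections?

63

Open {H2, H3}.
  Z-α→H3 25, Z-β→H3 10, Z-γ→H2 8, Z-δ→H2 12, Z-ε→H3 8  ⇒ total 63.
Compare {H1, H2}: total 88.
Compare {H1, H3}: total 88.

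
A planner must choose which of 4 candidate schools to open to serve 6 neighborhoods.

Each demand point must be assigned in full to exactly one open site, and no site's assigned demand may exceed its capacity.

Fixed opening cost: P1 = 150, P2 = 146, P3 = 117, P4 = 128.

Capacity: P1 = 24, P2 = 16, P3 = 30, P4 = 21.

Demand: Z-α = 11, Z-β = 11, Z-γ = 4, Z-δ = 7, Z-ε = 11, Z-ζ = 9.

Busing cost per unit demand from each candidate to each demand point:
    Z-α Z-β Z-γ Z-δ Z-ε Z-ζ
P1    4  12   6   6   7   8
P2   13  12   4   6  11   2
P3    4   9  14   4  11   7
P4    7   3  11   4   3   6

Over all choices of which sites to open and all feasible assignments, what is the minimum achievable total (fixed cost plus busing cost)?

Open {P1, P3}; cheapest assignment that respects the capacities:
  P1 (cap 24, load 24): Z-γ, Z-ε, Z-ζ — cost 4×6 + 11×7 + 9×8 = 173
  P3 (cap 30, load 29): Z-α, Z-β, Z-δ — cost 11×4 + 11×9 + 7×4 = 171
  Shipping 344, fixed 267 → total 611.
  Any other capacity-feasible assignment to {P1, P3} ships for at least 344.
Compare {P2, P3, P4}: its best feasible assignment gives total 629.
Compare {P1, P2, P4}: its best feasible assignment gives total 640.
Every other set of open sites that can feasibly serve all demand totals ≥ 629 even under its best assignment. Minimum: 611.

611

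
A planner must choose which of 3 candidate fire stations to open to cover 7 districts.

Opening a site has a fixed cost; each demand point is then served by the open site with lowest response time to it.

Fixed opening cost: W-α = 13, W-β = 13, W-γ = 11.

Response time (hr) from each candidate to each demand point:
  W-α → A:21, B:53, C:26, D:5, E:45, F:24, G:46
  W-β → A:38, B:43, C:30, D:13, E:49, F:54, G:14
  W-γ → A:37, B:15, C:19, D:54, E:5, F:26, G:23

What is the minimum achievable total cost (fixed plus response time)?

136

Open {W-α, W-γ}: assign each demand point to its cheapest open site.
  A→W-α 21, B→W-γ 15, C→W-γ 19, D→W-α 5, E→W-γ 5, F→W-α 24, G→W-γ 23
  response time 112, fixed 24 → total 136.
Compare {W-α, W-β, W-γ}: response time 103 + fixed 37 = 140.
Compare {W-β, W-γ}: response time 129 + fixed 24 = 153.
Compare {W-γ}: response time 179 + fixed 11 = 190.
All other subsets cost ≥ 140. Minimum total cost: 136.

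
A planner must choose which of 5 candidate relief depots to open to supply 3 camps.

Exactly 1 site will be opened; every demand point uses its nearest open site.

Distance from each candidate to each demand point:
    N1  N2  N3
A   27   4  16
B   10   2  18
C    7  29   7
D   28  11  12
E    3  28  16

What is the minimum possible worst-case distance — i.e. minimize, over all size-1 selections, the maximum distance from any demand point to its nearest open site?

Open {B}.
  Farthest demand point is N3 at distance 18 (to B); all others are ≤ 18.
With {A} the worst case is 27.
With {D} the worst case is 28.
No size-1 selection achieves below 18.

18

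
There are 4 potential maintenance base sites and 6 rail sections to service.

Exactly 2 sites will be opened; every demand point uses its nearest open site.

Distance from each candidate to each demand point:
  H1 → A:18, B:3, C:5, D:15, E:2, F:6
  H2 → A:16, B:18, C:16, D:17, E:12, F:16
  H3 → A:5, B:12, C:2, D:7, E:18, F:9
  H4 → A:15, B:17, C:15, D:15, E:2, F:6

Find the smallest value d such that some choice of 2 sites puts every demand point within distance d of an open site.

7

Open {H1, H3}.
  Farthest demand point is D at distance 7 (to H3); all others are ≤ 7.
With {H2, H3} the worst case is 12.
With {H3, H4} the worst case is 12.
No size-2 selection achieves below 7.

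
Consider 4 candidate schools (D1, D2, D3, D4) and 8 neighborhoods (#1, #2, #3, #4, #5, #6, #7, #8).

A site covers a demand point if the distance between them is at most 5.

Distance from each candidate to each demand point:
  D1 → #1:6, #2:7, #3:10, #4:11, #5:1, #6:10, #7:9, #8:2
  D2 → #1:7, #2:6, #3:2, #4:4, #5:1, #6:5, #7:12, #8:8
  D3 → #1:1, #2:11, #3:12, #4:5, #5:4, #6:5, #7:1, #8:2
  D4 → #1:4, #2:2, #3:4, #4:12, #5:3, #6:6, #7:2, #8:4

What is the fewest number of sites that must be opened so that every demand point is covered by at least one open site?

Coverage sets (demand points within 5 of each site):
  D1: {#5, #8}
  D2: {#3, #4, #5, #6}
  D3: {#1, #4, #5, #6, #7, #8}
  D4: {#1, #2, #3, #5, #7, #8}
No single site covers all 8 demand points.
But {D2, D4} covers everything, so the minimum is 2.

2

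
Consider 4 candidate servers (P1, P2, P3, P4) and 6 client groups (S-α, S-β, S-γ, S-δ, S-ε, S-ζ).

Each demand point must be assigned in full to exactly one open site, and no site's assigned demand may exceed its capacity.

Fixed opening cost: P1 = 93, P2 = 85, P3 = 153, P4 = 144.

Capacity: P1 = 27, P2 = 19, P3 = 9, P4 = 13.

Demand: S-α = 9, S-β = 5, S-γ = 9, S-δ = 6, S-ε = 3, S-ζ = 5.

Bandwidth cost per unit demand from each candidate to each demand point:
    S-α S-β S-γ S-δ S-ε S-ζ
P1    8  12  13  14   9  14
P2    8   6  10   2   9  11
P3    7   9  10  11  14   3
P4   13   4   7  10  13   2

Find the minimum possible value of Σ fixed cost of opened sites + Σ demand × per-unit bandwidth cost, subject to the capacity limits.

Open {P1, P2}; cheapest assignment that respects the capacities:
  P1 (cap 27, load 21): S-α, S-γ, S-ε — cost 9×8 + 9×13 + 3×9 = 216
  P2 (cap 19, load 16): S-β, S-δ, S-ζ — cost 5×6 + 6×2 + 5×11 = 97
  Shipping 313, fixed 178 → total 491.
  Any other capacity-feasible assignment to {P1, P2} ships for at least 313.
Compare {P1, P2, P4}: its best feasible assignment gives total 553.
Compare {P1, P4}: its best feasible assignment gives total 567.
Every other set of open sites that can feasibly serve all demand totals ≥ 553 even under its best assignment. Minimum: 491.

491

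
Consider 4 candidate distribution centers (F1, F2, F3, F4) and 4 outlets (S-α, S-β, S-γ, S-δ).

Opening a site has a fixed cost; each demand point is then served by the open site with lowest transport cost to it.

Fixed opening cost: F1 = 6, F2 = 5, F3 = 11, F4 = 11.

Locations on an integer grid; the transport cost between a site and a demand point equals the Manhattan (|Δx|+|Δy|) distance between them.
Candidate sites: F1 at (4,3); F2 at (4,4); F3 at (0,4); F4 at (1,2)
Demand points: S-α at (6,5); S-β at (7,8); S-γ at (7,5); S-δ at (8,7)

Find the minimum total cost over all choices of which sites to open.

26

Open {F2}: assign each demand point to its cheapest open site.
  S-α→F2 3, S-β→F2 7, S-γ→F2 4, S-δ→F2 7
  transport cost 21, fixed 5 → total 26.
Compare {F1}: transport cost 25 + fixed 6 = 31.
Compare {F1, F2}: transport cost 21 + fixed 11 = 32.
Compare {F2, F3}: transport cost 21 + fixed 16 = 37.
All other subsets cost ≥ 31. Minimum total cost: 26.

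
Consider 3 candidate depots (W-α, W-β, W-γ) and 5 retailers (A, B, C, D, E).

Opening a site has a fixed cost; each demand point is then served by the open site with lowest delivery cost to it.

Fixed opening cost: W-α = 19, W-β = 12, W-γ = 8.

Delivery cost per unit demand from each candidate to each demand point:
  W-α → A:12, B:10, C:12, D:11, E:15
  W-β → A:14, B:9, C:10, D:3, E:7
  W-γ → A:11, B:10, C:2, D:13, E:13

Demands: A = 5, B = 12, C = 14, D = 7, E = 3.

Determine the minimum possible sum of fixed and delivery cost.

Open {W-β, W-γ}: assign each demand point to its cheapest open site.
  A→W-γ 5×11=55, B→W-β 12×9=108, C→W-γ 14×2=28, D→W-β 7×3=21, E→W-β 3×7=21
  delivery cost 233, fixed 20 → total 253.
Compare {W-α, W-β, W-γ}: delivery cost 233 + fixed 39 = 272.
Compare {W-γ}: delivery cost 333 + fixed 8 = 341.
Compare {W-α, W-γ}: delivery cost 319 + fixed 27 = 346.
All other subsets cost ≥ 272. Minimum total cost: 253.

253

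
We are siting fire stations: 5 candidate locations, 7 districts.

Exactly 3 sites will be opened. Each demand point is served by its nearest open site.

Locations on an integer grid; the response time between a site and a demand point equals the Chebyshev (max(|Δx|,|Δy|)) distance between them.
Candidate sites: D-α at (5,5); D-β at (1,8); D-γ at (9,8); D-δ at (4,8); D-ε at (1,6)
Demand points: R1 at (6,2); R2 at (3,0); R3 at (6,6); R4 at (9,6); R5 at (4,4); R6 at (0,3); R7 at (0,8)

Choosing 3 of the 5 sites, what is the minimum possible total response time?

Open {D-α, D-γ, D-ε}.
  R1→D-α 3, R2→D-α 5, R3→D-α 1, R4→D-γ 2, R5→D-α 1, R6→D-ε 3, R7→D-ε 2  ⇒ total 17.
Compare {D-α, D-β, D-γ}: total 18.
Compare {D-α, D-β, D-ε}: total 18.
No size-3 selection does better; minimum is 17.

17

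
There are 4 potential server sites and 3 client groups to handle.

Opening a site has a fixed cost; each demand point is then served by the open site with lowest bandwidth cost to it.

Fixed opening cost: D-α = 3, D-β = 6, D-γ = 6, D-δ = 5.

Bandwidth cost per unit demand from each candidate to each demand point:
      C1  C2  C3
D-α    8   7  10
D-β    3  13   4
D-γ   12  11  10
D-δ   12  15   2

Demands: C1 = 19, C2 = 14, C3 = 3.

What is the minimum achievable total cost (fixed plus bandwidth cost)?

175

Open {D-α, D-β, D-δ}: assign each demand point to its cheapest open site.
  C1→D-β 19×3=57, C2→D-α 14×7=98, C3→D-δ 3×2=6
  bandwidth cost 161, fixed 14 → total 175.
Compare {D-α, D-β}: bandwidth cost 167 + fixed 9 = 176.
Compare {D-α, D-β, D-γ, D-δ}: bandwidth cost 161 + fixed 20 = 181.
Compare {D-α, D-β, D-γ}: bandwidth cost 167 + fixed 15 = 182.
All other subsets cost ≥ 176. Minimum total cost: 175.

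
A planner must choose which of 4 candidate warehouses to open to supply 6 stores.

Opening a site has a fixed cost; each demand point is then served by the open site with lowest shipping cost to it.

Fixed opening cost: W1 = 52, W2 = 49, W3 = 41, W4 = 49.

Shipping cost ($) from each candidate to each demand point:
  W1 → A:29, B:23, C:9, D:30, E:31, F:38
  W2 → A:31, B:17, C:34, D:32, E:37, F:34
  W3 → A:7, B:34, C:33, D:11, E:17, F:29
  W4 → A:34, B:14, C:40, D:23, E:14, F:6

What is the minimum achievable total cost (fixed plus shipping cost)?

Open {W3}: assign each demand point to its cheapest open site.
  A→W3 7, B→W3 34, C→W3 33, D→W3 11, E→W3 17, F→W3 29
  shipping cost 131, fixed 41 → total 172.
Compare {W3, W4}: shipping cost 85 + fixed 90 = 175.
Compare {W4}: shipping cost 131 + fixed 49 = 180.
Compare {W1, W3}: shipping cost 96 + fixed 93 = 189.
All other subsets cost ≥ 175. Minimum total cost: 172.

172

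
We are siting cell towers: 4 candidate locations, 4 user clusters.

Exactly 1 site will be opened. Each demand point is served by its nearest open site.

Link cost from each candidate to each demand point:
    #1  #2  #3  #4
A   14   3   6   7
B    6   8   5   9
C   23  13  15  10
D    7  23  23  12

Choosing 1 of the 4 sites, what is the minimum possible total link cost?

Open {B}.
  #1→B 6, #2→B 8, #3→B 5, #4→B 9  ⇒ total 28.
Compare {A}: total 30.
Compare {C}: total 61.
No size-1 selection does better; minimum is 28.

28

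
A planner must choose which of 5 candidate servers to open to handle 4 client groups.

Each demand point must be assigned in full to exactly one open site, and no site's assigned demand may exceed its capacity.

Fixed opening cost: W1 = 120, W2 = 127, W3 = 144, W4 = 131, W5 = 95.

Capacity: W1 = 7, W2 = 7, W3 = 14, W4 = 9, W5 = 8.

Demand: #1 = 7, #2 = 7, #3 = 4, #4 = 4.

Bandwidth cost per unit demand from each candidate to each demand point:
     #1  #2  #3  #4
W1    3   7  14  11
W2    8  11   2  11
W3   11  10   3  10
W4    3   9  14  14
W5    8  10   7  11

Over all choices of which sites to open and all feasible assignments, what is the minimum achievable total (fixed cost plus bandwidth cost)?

Open {W3, W5}; cheapest assignment that respects the capacities:
  W3 (cap 14, load 14): #1, #2 — cost 7×11 + 7×10 = 147
  W5 (cap 8, load 8): #3, #4 — cost 4×7 + 4×11 = 72
  Shipping 219, fixed 239 → total 458.
  Any other capacity-feasible assignment to {W3, W5} ships for at least 219.
Compare {W1, W4, W5}: its best feasible assignment gives total 488.
Compare {W1, W3, W5}: its best feasible assignment gives total 502.
Every other set of open sites that can feasibly serve all demand totals ≥ 488 even under its best assignment. Minimum: 458.

458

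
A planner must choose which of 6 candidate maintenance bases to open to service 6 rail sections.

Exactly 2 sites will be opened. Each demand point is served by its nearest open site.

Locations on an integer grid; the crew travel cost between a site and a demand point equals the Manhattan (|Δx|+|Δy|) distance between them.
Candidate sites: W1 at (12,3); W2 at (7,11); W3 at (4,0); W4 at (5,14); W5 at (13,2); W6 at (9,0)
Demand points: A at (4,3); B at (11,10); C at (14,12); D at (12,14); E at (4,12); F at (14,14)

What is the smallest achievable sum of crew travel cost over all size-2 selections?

Open {W2, W3}.
  A→W3 3, B→W2 5, C→W2 8, D→W2 8, E→W2 4, F→W2 10  ⇒ total 38.
Compare {W1, W2}: total 43.
Compare {W2, W4}: total 43.
No size-2 selection does better; minimum is 38.

38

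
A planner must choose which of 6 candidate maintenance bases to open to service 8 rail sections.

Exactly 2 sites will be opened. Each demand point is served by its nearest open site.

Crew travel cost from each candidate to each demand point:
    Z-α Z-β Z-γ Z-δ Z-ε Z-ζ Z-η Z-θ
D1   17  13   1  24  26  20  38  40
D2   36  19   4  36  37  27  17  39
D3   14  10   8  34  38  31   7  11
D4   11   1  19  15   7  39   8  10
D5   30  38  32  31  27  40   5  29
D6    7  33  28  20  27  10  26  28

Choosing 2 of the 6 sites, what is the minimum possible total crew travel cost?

73

Open {D1, D4}.
  Z-α→D4 11, Z-β→D4 1, Z-γ→D1 1, Z-δ→D4 15, Z-ε→D4 7, Z-ζ→D1 20, Z-η→D4 8, Z-θ→D4 10  ⇒ total 73.
Compare {D4, D6}: total 77.
Compare {D2, D4}: total 83.
No size-2 selection does better; minimum is 73.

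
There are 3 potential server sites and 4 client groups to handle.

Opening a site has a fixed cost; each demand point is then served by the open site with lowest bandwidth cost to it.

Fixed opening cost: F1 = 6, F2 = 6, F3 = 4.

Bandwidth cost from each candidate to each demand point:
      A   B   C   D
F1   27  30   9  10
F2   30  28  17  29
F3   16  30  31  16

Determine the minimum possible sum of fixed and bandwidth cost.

Open {F1, F3}: assign each demand point to its cheapest open site.
  A→F3 16, B→F1 30, C→F1 9, D→F1 10
  bandwidth cost 65, fixed 10 → total 75.
Compare {F1, F2, F3}: bandwidth cost 63 + fixed 16 = 79.
Compare {F1}: bandwidth cost 76 + fixed 6 = 82.
Compare {F1, F2}: bandwidth cost 74 + fixed 12 = 86.
All other subsets cost ≥ 79. Minimum total cost: 75.

75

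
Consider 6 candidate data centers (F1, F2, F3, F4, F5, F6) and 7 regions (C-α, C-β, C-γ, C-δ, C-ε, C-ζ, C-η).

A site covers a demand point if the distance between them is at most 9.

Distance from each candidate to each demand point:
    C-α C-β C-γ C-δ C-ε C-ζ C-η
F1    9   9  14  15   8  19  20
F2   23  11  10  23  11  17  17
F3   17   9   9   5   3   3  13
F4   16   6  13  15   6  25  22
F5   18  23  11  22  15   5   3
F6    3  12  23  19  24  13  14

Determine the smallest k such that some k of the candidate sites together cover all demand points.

3

Coverage sets (demand points within 9 of each site):
  F1: {C-α, C-β, C-ε}
  F2: {}
  F3: {C-β, C-γ, C-δ, C-ε, C-ζ}
  F4: {C-β, C-ε}
  F5: {C-ζ, C-η}
  F6: {C-α}
No 2 sites suffice: every size-2 union leaves at least one demand point uncovered.
But {F1, F3, F5} covers everything, so the minimum is 3.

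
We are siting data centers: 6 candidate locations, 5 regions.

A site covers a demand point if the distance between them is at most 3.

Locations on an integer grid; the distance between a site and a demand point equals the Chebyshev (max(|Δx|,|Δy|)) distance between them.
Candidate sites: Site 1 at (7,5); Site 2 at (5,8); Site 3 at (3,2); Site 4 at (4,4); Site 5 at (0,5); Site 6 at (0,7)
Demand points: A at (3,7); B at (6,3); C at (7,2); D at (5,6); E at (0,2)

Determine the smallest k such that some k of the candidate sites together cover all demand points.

Coverage sets (demand points within 3 of each site):
  Site 1: {B, C, D}
  Site 2: {A, D}
  Site 3: {B, E}
  Site 4: {A, B, C, D}
  Site 5: {A, E}
  Site 6: {A}
No single site covers all 5 demand points.
But {Site 1, Site 5} covers everything, so the minimum is 2.

2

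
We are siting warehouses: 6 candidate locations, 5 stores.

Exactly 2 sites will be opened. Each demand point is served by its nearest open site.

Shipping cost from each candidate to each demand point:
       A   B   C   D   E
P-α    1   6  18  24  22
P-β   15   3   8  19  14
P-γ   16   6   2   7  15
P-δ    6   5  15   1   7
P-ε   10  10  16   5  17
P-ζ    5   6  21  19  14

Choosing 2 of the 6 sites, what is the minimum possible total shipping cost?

21

Open {P-γ, P-δ}.
  A→P-δ 6, B→P-δ 5, C→P-γ 2, D→P-δ 1, E→P-δ 7  ⇒ total 21.
Compare {P-β, P-δ}: total 25.
Compare {P-α, P-δ}: total 29.
No size-2 selection does better; minimum is 21.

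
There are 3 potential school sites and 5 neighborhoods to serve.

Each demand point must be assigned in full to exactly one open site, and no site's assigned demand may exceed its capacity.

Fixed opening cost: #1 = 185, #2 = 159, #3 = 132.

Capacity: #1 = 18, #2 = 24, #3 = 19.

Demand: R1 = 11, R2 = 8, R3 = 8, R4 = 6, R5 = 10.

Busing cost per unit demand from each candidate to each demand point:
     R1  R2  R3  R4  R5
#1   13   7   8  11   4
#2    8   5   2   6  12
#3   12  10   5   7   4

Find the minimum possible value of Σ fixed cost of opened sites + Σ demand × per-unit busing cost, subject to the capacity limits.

659

Open {#2, #3}; cheapest assignment that respects the capacities:
  #2 (cap 24, load 24): R2, R4, R5 — cost 8×5 + 6×6 + 10×12 = 196
  #3 (cap 19, load 19): R1, R3 — cost 11×12 + 8×5 = 172
  Shipping 368, fixed 291 → total 659.
  Any other capacity-feasible assignment to {#2, #3} ships for at least 368.
Compare {#1, #2, #3}: its best feasible assignment gives total 718.
Every other set of open sites that can feasibly serve all demand totals ≥ 718 even under its best assignment. Minimum: 659.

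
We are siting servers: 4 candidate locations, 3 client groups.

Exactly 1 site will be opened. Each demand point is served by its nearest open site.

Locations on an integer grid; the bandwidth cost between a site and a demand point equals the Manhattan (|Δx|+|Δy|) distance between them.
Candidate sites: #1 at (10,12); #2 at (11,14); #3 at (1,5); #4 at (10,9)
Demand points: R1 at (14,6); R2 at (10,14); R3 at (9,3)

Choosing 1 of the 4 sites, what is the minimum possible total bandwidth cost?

19

Open {#4}.
  R1→#4 7, R2→#4 5, R3→#4 7  ⇒ total 19.
Compare {#1}: total 22.
Compare {#2}: total 25.
No size-1 selection does better; minimum is 19.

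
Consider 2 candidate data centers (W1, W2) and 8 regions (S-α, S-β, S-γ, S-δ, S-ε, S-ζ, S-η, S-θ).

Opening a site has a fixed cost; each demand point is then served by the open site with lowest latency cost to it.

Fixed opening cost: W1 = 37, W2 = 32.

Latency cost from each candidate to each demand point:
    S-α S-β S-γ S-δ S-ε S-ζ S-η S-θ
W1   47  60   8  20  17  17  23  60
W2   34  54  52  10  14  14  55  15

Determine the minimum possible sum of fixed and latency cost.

Open {W1, W2}: assign each demand point to its cheapest open site.
  S-α→W2 34, S-β→W2 54, S-γ→W1 8, S-δ→W2 10, S-ε→W2 14, S-ζ→W2 14, S-η→W1 23, S-θ→W2 15
  latency cost 172, fixed 69 → total 241.
Compare {W2}: latency cost 248 + fixed 32 = 280.
Compare {W1}: latency cost 252 + fixed 37 = 289.

241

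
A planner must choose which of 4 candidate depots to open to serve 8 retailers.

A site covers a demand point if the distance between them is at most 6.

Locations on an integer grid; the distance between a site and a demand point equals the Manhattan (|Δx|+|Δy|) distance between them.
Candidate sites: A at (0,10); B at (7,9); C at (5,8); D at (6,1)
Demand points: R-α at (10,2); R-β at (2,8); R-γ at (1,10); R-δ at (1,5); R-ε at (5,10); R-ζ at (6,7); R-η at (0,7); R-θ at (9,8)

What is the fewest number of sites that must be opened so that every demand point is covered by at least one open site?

3

Coverage sets (demand points within 6 of each site):
  A: {R-β, R-γ, R-δ, R-ε, R-η}
  B: {R-β, R-ε, R-ζ, R-θ}
  C: {R-β, R-γ, R-ε, R-ζ, R-η, R-θ}
  D: {R-α, R-ζ}
No 2 sites suffice: every size-2 union leaves at least one demand point uncovered.
But {A, B, D} covers everything, so the minimum is 3.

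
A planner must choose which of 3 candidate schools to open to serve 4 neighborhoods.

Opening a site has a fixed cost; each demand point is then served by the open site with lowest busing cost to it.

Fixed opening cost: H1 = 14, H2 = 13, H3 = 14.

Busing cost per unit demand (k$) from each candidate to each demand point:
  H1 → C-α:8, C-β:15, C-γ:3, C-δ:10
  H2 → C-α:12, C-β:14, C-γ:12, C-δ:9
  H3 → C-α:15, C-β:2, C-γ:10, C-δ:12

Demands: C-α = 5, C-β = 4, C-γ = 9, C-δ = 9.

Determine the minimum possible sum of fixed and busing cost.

Open {H1, H3}: assign each demand point to its cheapest open site.
  C-α→H1 5×8=40, C-β→H3 4×2=8, C-γ→H1 9×3=27, C-δ→H1 9×10=90
  busing cost 165, fixed 28 → total 193.
Compare {H1, H2, H3}: busing cost 156 + fixed 41 = 197.
Compare {H1}: busing cost 217 + fixed 14 = 231.
Compare {H1, H2}: busing cost 204 + fixed 27 = 231.
All other subsets cost ≥ 197. Minimum total cost: 193.

193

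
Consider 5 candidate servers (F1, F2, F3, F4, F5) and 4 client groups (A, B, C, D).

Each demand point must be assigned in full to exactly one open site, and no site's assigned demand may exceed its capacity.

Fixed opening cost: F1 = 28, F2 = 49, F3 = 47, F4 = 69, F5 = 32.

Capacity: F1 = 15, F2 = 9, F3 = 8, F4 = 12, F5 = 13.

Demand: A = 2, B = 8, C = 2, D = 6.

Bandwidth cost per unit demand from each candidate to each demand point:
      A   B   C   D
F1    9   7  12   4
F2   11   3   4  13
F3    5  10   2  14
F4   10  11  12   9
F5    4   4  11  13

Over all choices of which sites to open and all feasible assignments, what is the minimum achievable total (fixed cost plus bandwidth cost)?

Open {F1, F5}; cheapest assignment that respects the capacities:
  F1 (cap 15, load 6): D — cost 6×4 = 24
  F5 (cap 13, load 12): A, B, C — cost 2×4 + 8×4 + 2×11 = 62
  Shipping 86, fixed 60 → total 146.
  Any other capacity-feasible assignment to {F1, F5} ships for at least 86.
Compare {F1, F2}: its best feasible assignment gives total 167.
Compare {F1, F3}: its best feasible assignment gives total 169.
Every other set of open sites that can feasibly serve all demand totals ≥ 167 even under its best assignment. Minimum: 146.

146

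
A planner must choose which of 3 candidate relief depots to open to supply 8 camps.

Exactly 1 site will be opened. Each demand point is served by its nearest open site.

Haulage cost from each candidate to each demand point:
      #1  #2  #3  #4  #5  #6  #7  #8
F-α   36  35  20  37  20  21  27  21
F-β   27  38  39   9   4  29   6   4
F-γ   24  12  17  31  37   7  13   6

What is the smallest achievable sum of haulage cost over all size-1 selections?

Open {F-γ}.
  #1→F-γ 24, #2→F-γ 12, #3→F-γ 17, #4→F-γ 31, #5→F-γ 37, #6→F-γ 7, #7→F-γ 13, #8→F-γ 6  ⇒ total 147.
Compare {F-β}: total 156.
Compare {F-α}: total 217.

147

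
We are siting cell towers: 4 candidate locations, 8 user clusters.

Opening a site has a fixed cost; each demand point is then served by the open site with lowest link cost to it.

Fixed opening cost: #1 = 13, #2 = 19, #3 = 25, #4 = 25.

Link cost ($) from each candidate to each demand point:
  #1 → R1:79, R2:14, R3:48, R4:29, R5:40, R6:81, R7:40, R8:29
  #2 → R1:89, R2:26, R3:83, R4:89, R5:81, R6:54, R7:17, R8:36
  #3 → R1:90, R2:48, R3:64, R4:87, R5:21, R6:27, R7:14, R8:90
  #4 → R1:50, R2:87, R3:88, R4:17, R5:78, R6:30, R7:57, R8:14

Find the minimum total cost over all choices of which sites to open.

Open {#1, #3, #4}: assign each demand point to its cheapest open site.
  R1→#4 50, R2→#1 14, R3→#1 48, R4→#4 17, R5→#3 21, R6→#3 27, R7→#3 14, R8→#4 14
  link cost 205, fixed 63 → total 268.
Compare {#1, #2, #4}: link cost 230 + fixed 57 = 287.
Compare {#1, #2, #3, #4}: link cost 205 + fixed 82 = 287.
Compare {#1, #4}: link cost 253 + fixed 38 = 291.
All other subsets cost ≥ 287. Minimum total cost: 268.

268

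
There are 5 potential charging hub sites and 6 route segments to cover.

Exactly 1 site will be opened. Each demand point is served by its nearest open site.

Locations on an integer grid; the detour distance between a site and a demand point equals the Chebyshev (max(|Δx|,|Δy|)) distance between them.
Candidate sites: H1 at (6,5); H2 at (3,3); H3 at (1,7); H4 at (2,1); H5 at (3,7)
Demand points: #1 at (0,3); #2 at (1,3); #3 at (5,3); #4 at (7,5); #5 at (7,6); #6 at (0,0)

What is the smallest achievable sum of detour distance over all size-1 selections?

18

Open {H2}.
  #1→H2 3, #2→H2 2, #3→H2 2, #4→H2 4, #5→H2 4, #6→H2 3  ⇒ total 18.
Compare {H4}: total 19.
Compare {H1}: total 21.
No size-1 selection does better; minimum is 18.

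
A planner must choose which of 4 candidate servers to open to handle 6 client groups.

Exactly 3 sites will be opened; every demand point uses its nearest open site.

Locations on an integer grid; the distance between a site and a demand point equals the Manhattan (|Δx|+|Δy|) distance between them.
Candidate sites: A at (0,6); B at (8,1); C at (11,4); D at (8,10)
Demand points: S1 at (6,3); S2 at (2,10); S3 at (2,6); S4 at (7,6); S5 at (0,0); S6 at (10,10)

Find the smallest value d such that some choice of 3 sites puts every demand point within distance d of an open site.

6

Open {A, B, D}.
  Farthest demand point is S2 at distance 6 (to A); all others are ≤ 6.
With {A, C, D} the worst case is 6.
With {A, B, C} the worst case is 7.
No size-3 selection achieves below 6.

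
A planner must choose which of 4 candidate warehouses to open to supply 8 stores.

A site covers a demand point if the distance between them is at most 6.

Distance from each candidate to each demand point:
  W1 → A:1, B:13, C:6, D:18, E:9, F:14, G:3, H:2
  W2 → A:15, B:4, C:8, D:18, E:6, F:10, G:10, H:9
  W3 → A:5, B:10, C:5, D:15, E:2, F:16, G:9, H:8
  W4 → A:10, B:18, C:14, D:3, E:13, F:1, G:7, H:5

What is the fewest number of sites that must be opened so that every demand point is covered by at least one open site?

Coverage sets (demand points within 6 of each site):
  W1: {A, C, G, H}
  W2: {B, E}
  W3: {A, C, E}
  W4: {D, F, H}
No 2 sites suffice: every size-2 union leaves at least one demand point uncovered.
But {W1, W2, W4} covers everything, so the minimum is 3.

3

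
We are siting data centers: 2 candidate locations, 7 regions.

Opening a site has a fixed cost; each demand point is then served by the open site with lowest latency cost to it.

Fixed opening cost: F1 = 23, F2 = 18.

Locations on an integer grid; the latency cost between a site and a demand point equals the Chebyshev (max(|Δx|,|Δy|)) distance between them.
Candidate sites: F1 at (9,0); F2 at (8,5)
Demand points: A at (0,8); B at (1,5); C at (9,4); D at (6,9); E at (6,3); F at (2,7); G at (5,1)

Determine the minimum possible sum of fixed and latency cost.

Open {F2}: assign each demand point to its cheapest open site.
  A→F2 8, B→F2 7, C→F2 1, D→F2 4, E→F2 2, F→F2 6, G→F2 4
  latency cost 32, fixed 18 → total 50.
Compare {F1}: latency cost 44 + fixed 23 = 67.
Compare {F1, F2}: latency cost 32 + fixed 41 = 73.

50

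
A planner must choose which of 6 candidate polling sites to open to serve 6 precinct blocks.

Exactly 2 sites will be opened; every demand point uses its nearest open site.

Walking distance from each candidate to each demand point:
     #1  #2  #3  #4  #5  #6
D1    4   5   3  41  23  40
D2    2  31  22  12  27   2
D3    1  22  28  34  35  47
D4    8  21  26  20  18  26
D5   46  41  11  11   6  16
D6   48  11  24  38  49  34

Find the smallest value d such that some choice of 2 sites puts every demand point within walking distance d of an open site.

Open {D1, D5}.
  Farthest demand point is #6 at walking distance 16 (to D5); all others are ≤ 16.
With {D4, D5} the worst case is 21.
With {D2, D4} the worst case is 22.
No size-2 selection achieves below 16.

16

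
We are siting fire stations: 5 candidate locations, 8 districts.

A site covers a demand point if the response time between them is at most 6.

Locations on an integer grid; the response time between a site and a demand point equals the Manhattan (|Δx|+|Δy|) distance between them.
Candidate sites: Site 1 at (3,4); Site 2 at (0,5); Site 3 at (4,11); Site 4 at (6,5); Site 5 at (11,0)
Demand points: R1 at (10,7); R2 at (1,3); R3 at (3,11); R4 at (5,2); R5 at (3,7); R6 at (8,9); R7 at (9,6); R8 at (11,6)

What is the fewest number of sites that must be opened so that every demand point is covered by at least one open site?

Coverage sets (demand points within 6 of each site):
  Site 1: {R2, R4, R5}
  Site 2: {R2, R5}
  Site 3: {R3, R5, R6}
  Site 4: {R1, R4, R5, R6, R7, R8}
  Site 5: {R8}
No 2 sites suffice: every size-2 union leaves at least one demand point uncovered.
But {Site 1, Site 3, Site 4} covers everything, so the minimum is 3.

3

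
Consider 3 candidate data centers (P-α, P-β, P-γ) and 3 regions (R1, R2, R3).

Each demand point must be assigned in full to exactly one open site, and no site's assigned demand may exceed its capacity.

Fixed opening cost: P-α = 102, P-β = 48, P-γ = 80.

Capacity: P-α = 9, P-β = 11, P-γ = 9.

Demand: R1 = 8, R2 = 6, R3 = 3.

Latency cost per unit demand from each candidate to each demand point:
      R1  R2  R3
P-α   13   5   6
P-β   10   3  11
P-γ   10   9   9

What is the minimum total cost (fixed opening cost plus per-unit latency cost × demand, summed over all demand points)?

259

Open {P-β, P-γ}; cheapest assignment that respects the capacities:
  P-β (cap 11, load 9): R2, R3 — cost 6×3 + 3×11 = 51
  P-γ (cap 9, load 8): R1 — cost 8×10 = 80
  Shipping 131, fixed 128 → total 259.
  Any other capacity-feasible assignment to {P-β, P-γ} ships for at least 131.
Compare {P-α, P-β}: its best feasible assignment gives total 278.
Compare {P-α, P-γ}: its best feasible assignment gives total 310.
Every other set of open sites that can feasibly serve all demand totals ≥ 278 even under its best assignment. Minimum: 259.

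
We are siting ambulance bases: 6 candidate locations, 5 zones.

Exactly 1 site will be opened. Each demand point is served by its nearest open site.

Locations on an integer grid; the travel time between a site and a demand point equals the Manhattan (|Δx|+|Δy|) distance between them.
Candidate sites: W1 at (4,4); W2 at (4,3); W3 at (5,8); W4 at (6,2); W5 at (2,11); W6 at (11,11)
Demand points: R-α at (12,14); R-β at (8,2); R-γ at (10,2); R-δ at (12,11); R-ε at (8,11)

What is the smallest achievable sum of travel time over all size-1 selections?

Open {W6}.
  R-α→W6 4, R-β→W6 12, R-γ→W6 10, R-δ→W6 1, R-ε→W6 3  ⇒ total 30.
Compare {W3}: total 49.
Compare {W4}: total 50.
No size-1 selection does better; minimum is 30.

30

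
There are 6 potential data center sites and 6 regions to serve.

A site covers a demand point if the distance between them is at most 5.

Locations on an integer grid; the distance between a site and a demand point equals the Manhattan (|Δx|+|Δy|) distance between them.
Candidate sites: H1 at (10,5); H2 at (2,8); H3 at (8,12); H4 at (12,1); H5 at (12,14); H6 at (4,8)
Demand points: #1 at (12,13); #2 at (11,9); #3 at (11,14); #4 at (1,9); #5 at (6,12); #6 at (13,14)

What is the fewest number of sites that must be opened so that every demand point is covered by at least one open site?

Coverage sets (demand points within 5 of each site):
  H1: {#2}
  H2: {#4}
  H3: {#1, #3, #5}
  H4: {}
  H5: {#1, #3, #6}
  H6: {#4}
No 3 sites suffice: every size-3 union leaves at least one demand point uncovered.
But {H1, H2, H3, H5} covers everything, so the minimum is 4.

4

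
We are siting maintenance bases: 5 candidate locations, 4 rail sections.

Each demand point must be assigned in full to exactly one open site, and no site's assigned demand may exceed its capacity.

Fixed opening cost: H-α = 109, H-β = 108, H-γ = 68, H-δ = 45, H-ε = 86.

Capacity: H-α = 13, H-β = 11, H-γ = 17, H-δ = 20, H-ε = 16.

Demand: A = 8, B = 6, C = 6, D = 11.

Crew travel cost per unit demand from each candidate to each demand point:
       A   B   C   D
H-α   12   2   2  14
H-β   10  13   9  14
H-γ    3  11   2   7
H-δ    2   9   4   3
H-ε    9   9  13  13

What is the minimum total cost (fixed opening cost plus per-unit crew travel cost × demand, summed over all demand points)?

227

Open {H-α, H-δ}; cheapest assignment that respects the capacities:
  H-α (cap 13, load 12): B, C — cost 6×2 + 6×2 = 24
  H-δ (cap 20, load 19): A, D — cost 8×2 + 11×3 = 49
  Shipping 73, fixed 154 → total 227.
  Any other capacity-feasible assignment to {H-α, H-δ} ships for at least 73.
Compare {H-γ, H-δ}: its best feasible assignment gives total 236.
Compare {H-α, H-γ, H-δ}: its best feasible assignment gives total 295.
Every other set of open sites that can feasibly serve all demand totals ≥ 236 even under its best assignment. Minimum: 227.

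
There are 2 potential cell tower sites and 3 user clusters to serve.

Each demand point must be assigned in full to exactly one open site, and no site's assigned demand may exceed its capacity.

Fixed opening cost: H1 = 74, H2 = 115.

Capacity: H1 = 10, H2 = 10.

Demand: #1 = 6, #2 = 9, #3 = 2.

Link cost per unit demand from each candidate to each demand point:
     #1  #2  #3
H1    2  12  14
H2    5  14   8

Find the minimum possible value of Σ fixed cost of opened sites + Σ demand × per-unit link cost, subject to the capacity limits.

Open {H1, H2}; cheapest assignment that respects the capacities:
  H1 (cap 10, load 9): #2 — cost 9×12 = 108
  H2 (cap 10, load 8): #1, #3 — cost 6×5 + 2×8 = 46
  Shipping 154, fixed 189 → total 343.
  Any other capacity-feasible assignment to {H1, H2} ships for at least 154.
Total demand is 17 and no other set of sites has combined capacity ≥ 17, so {H1, H2} is the only feasible choice of open sites. Minimum: 343.

343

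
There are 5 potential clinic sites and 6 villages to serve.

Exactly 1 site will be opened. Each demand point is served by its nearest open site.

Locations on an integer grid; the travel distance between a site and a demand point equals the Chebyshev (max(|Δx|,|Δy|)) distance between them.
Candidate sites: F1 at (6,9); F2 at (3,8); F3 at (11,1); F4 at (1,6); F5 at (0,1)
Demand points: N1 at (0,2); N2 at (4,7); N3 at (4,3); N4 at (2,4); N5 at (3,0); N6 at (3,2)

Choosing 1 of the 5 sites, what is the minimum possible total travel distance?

Open {F5}.
  N1→F5 1, N2→F5 6, N3→F5 4, N4→F5 3, N5→F5 3, N6→F5 3  ⇒ total 20.
Compare {F4}: total 22.
Compare {F2}: total 30.
No size-1 selection does better; minimum is 20.

20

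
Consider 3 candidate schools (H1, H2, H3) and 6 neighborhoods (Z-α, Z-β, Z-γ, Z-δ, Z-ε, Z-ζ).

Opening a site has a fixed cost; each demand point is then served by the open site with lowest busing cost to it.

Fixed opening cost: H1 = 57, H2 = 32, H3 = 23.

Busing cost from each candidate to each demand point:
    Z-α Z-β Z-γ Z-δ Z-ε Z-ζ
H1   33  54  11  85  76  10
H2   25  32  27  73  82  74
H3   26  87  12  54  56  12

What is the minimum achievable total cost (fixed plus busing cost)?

Open {H2, H3}: assign each demand point to its cheapest open site.
  Z-α→H2 25, Z-β→H2 32, Z-γ→H3 12, Z-δ→H3 54, Z-ε→H3 56, Z-ζ→H3 12
  busing cost 191, fixed 55 → total 246.
Compare {H3}: busing cost 247 + fixed 23 = 270.
Compare {H1, H3}: busing cost 211 + fixed 80 = 291.
Compare {H1, H2, H3}: busing cost 188 + fixed 112 = 300.
All other subsets cost ≥ 270. Minimum total cost: 246.

246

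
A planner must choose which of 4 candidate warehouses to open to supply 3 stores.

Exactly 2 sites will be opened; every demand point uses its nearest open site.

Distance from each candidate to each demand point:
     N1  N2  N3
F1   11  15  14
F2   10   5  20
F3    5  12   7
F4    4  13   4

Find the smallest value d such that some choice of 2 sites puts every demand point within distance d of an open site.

5

Open {F2, F4}.
  Farthest demand point is N2 at distance 5 (to F2); all others are ≤ 5.
With {F2, F3} the worst case is 7.
With {F1, F3} the worst case is 12.
No size-2 selection achieves below 5.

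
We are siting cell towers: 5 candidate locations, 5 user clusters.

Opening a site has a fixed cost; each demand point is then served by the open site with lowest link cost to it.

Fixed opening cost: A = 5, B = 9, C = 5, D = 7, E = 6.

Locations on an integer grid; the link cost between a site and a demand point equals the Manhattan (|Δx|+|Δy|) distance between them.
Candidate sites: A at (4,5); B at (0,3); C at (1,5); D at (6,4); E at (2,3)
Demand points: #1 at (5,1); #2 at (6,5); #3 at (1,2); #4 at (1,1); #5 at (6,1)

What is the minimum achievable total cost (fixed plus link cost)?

Open {D, E}: assign each demand point to its cheapest open site.
  #1→D 4, #2→D 1, #3→E 2, #4→E 3, #5→D 3
  link cost 13, fixed 13 → total 26.
Compare {C, D}: link cost 15 + fixed 12 = 27.
Compare {E}: link cost 22 + fixed 6 = 28.
Compare {A, E}: link cost 18 + fixed 11 = 29.
All other subsets cost ≥ 27. Minimum total cost: 26.

26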